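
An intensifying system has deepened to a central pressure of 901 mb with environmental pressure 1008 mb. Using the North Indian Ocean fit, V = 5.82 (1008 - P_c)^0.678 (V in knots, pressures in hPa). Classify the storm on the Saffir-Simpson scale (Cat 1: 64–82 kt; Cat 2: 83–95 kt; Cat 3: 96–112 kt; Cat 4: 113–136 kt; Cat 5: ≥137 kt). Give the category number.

5

ΔP = 1008 − 901 = 107 mb.
V ≈ 5.82 × 107^0.678 = 5.82 × 23.76 ≈ 138 kt.
138 kt falls in the Category 5 band.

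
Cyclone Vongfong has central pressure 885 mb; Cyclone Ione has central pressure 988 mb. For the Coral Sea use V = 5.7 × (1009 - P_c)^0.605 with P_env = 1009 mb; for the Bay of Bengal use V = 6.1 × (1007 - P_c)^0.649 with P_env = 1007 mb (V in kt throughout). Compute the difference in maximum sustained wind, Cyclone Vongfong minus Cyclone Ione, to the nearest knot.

64 kt

Cyclone Vongfong: ΔP = 124; V ≈ 5.7 × 124^0.605 ≈ 105.29 kt.
Cyclone Ione: ΔP = 19; V ≈ 6.1 × 19^0.649 ≈ 41.23 kt.
Difference ≈ 105.29 − 41.23 = 64.06 → 64 kt.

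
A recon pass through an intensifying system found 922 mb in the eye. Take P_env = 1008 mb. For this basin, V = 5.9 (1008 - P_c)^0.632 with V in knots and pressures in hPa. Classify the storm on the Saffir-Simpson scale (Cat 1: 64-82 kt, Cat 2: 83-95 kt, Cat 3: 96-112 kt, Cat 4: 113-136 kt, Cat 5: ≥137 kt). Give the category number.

ΔP = 1008 − 922 = 86 mb.
V ≈ 5.9 × 86^0.632 = 5.9 × 16.70 ≈ 99 kt.
99 kt falls in the Category 3 band.

3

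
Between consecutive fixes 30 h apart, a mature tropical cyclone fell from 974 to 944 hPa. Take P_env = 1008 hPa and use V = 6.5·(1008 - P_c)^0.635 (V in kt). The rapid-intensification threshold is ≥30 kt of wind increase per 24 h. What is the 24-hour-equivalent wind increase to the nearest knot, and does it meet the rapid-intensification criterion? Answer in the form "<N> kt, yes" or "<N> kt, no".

V₁: ΔP = 34, V ≈ 6.5 × 34^0.635 ≈ 61.01 kt.
V₂: ΔP = 64, V ≈ 6.5 × 64^0.635 ≈ 91.17 kt.
ΔV over 30 h = 30.16 kt → 24 h equivalent = 30.16 × 24/30 ≈ 24.13 kt.
24 kt < 30 kt ⇒ not rapid intensification.

24 kt, no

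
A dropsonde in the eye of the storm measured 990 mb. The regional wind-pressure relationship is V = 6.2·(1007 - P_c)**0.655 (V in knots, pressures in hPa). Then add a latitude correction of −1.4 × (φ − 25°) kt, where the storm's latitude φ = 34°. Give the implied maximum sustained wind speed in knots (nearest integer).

ΔP = 1007 − 990 = 17 mb.
17^0.655 ≈ 6.397.
V ≈ 6.2 × 6.397 ≈ 39.7 kt.
Latitude correction: −1.4 × (34 − 25) = -12.6 kt.
Corrected V ≈ 27.1 kt → 27 kt.

27 kt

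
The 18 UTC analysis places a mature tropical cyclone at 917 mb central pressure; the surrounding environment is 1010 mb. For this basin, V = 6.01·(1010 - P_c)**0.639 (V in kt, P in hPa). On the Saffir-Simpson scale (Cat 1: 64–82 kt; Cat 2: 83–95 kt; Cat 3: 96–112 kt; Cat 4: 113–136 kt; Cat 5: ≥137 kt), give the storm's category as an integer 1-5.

ΔP = 1010 − 917 = 93 mb.
V ≈ 6.01 × 93^0.639 = 6.01 × 18.11 ≈ 109 kt.
109 kt falls in the Category 3 band.

3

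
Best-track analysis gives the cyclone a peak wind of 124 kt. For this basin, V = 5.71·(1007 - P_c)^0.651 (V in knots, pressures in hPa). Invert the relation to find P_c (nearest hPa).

894 hPa

ΔP = (V / 5.71)^(1/0.651) = (124/5.71)^1.536.
124/5.71 = 21.716; 21.716^1.536 ≈ 113.09 hPa.
P_c = 1007 − 113.09 = 893.91 ≈ 894 hPa.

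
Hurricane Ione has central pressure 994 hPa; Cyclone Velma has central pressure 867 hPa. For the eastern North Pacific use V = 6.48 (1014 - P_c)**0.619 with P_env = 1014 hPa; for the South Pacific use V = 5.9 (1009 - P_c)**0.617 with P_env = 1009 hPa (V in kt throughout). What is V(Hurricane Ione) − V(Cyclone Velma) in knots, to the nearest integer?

-84 kt

Hurricane Ione: ΔP = 20; V ≈ 6.48 × 20^0.619 ≈ 41.39 kt.
Cyclone Velma: ΔP = 142; V ≈ 5.9 × 142^0.617 ≈ 125.55 kt.
Difference ≈ 41.39 − 125.55 = -84.16 → -84 kt.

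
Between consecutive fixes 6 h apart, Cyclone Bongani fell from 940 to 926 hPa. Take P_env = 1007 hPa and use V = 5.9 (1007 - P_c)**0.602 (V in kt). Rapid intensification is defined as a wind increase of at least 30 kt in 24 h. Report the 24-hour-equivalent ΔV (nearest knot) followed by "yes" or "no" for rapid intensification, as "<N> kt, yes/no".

36 kt, yes

V₁: ΔP = 67, V ≈ 5.9 × 67^0.602 ≈ 74.16 kt.
V₂: ΔP = 81, V ≈ 5.9 × 81^0.602 ≈ 83.13 kt.
ΔV over 6 h = 8.97 kt → 24 h equivalent = 8.97 × 24/6 ≈ 35.88 kt.
36 kt ≥ 30 kt ⇒ rapid intensification.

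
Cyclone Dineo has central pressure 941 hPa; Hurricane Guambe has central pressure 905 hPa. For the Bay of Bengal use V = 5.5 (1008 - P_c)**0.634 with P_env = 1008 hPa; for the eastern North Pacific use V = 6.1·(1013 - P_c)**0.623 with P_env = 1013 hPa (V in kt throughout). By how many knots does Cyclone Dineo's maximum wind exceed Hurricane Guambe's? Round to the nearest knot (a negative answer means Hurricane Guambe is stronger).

-34 kt

Cyclone Dineo: ΔP = 67; V ≈ 5.5 × 67^0.634 ≈ 79.08 kt.
Hurricane Guambe: ΔP = 108; V ≈ 6.1 × 108^0.623 ≈ 112.76 kt.
Difference ≈ 79.08 − 112.76 = -33.68 → -34 kt.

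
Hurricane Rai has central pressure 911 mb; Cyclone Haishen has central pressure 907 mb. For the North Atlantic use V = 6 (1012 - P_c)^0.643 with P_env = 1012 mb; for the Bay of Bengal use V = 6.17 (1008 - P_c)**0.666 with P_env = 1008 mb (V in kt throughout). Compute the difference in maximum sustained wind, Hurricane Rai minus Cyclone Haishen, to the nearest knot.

Hurricane Rai: ΔP = 101; V ≈ 6 × 101^0.643 ≈ 116.66 kt.
Cyclone Haishen: ΔP = 101; V ≈ 6.17 × 101^0.666 ≈ 133.40 kt.
Difference ≈ 116.66 − 133.40 = -16.74 → -17 kt.

-17 kt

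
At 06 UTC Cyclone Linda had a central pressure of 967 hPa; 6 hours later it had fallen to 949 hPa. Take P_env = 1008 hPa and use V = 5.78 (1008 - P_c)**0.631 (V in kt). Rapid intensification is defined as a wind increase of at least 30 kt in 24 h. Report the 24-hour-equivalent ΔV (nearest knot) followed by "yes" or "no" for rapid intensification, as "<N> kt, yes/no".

V₁: ΔP = 41, V ≈ 5.78 × 41^0.631 ≈ 60.20 kt.
V₂: ΔP = 59, V ≈ 5.78 × 59^0.631 ≈ 75.74 kt.
ΔV over 6 h = 15.54 kt → 24 h equivalent = 15.54 × 24/6 ≈ 62.16 kt.
62 kt ≥ 30 kt ⇒ rapid intensification.

62 kt, yes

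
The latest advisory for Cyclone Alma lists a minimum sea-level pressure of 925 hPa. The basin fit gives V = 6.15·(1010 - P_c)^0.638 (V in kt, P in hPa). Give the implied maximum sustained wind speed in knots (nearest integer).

ΔP = 1010 − 925 = 85 hPa.
85^0.638 ≈ 17.020.
V ≈ 6.15 × 17.020 ≈ 104.7 kt.

105 kt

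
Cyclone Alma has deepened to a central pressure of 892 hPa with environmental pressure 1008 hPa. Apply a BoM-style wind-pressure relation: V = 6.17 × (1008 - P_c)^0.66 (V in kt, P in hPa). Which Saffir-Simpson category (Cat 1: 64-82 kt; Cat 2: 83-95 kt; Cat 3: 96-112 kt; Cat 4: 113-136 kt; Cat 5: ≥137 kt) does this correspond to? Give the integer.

ΔP = 1008 − 892 = 116 hPa.
V ≈ 6.17 × 116^0.66 = 6.17 × 23.04 ≈ 142 kt.
142 kt falls in the Category 5 band.

5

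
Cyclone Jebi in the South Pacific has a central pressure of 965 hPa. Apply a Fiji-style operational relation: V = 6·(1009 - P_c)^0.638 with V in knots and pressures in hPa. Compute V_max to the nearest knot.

67 kt

ΔP = 1009 − 965 = 44 hPa.
44^0.638 ≈ 11.182.
V ≈ 6 × 11.182 ≈ 67.1 kt.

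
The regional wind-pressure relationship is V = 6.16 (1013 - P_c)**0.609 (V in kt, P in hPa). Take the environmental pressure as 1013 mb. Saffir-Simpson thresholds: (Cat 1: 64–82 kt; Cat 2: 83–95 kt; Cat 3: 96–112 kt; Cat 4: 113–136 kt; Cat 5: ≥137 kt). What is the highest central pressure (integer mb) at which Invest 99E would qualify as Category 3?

Category 3 begins at V = 96 kt.
Required ΔP = (96/6.16)^(1/0.609) = 15.584^1.642 ≈ 90.87 mb.
P_c ≤ 1013 − 90.87 = 922.13, so the highest integer P_c is 922 mb.

922 mb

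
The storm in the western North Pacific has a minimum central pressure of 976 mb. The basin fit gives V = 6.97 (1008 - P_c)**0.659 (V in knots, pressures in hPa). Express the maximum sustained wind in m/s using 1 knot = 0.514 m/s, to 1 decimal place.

ΔP = 1008 − 976 = 32 mb.
V ≈ 6.97 × 32^0.659 = 6.97 × 9.815 ≈ 68.411 kt.
68.411 × 0.514 ≈ 35.16 m/s → 35.2 m/s.

35.2 m/s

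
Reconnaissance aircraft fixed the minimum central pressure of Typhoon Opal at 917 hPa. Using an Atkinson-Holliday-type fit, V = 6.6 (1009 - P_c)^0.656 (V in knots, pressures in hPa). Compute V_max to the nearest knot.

128 kt

ΔP = 1009 − 917 = 92 hPa.
92^0.656 ≈ 19.420.
V ≈ 6.6 × 19.420 ≈ 128.2 kt.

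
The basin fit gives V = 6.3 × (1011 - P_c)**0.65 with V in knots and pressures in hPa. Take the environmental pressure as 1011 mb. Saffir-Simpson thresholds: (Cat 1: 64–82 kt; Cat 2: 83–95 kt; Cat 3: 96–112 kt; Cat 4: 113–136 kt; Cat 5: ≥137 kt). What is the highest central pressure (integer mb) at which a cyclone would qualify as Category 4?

Category 4 begins at V = 113 kt.
Required ΔP = (113/6.3)^(1/0.65) = 17.937^1.538 ≈ 84.88 mb.
P_c ≤ 1011 − 84.88 = 926.12, so the highest integer P_c is 926 mb.

926 mb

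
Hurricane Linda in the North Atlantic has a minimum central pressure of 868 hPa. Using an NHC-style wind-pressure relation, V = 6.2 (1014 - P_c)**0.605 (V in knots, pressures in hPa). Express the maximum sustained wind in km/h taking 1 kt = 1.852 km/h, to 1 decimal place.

234.1 km/h

ΔP = 1014 − 868 = 146 hPa.
V ≈ 6.2 × 146^0.605 = 6.2 × 20.391 ≈ 126.423 kt.
126.423 × 1.852 ≈ 234.13 km/h → 234.1 km/h.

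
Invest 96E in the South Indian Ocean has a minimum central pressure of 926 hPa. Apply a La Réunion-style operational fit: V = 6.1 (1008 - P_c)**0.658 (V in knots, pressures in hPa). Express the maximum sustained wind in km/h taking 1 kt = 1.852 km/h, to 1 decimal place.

205.2 km/h

ΔP = 1008 − 926 = 82 hPa.
V ≈ 6.1 × 82^0.658 = 6.1 × 18.167 ≈ 110.820 kt.
110.820 × 1.852 ≈ 205.24 km/h → 205.2 km/h.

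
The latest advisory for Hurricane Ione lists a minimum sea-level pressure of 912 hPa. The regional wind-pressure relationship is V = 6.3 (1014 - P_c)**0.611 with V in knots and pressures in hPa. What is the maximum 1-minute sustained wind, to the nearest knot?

106 kt

ΔP = 1014 − 912 = 102 hPa.
102^0.611 ≈ 16.875.
V ≈ 6.3 × 16.875 ≈ 106.3 kt.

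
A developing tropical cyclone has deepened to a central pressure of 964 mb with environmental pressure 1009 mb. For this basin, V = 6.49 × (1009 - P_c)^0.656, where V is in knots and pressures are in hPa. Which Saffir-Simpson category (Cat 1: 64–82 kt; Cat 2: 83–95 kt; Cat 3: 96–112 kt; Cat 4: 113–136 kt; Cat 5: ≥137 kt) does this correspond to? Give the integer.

1

ΔP = 1009 − 964 = 45 mb.
V ≈ 6.49 × 45^0.656 = 6.49 × 12.15 ≈ 79 kt.
79 kt falls in the Category 1 band.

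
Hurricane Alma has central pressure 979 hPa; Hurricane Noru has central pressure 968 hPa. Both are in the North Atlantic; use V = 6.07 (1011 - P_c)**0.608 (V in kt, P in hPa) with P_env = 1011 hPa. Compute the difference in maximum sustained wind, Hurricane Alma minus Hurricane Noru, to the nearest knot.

Hurricane Alma: ΔP = 32; V ≈ 6.07 × 32^0.608 ≈ 49.93 kt.
Hurricane Noru: ΔP = 43; V ≈ 6.07 × 43^0.608 ≈ 59.75 kt.
Difference ≈ 49.93 − 59.75 = -9.82 → -10 kt.

-10 kt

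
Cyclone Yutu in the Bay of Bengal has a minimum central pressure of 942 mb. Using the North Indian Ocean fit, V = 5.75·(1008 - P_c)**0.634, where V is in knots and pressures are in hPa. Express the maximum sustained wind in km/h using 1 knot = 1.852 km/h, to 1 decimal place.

151.7 km/h

ΔP = 1008 − 942 = 66 mb.
V ≈ 5.75 × 66^0.634 = 5.75 × 14.243 ≈ 81.895 kt.
81.895 × 1.852 ≈ 151.67 km/h → 151.7 km/h.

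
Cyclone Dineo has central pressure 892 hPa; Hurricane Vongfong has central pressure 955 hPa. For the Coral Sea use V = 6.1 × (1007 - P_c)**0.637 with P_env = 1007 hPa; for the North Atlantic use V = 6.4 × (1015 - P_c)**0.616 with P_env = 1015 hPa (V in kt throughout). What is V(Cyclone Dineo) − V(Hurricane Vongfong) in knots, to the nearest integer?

46 kt

Cyclone Dineo: ΔP = 115; V ≈ 6.1 × 115^0.637 ≈ 125.31 kt.
Hurricane Vongfong: ΔP = 60; V ≈ 6.4 × 60^0.616 ≈ 79.71 kt.
Difference ≈ 125.31 − 79.71 = 45.60 → 46 kt.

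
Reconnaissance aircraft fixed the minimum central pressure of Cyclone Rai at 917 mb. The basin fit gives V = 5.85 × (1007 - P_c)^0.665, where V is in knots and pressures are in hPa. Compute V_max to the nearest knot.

ΔP = 1007 − 917 = 90 mb.
90^0.665 ≈ 19.933.
V ≈ 5.85 × 19.933 ≈ 116.6 kt.

117 kt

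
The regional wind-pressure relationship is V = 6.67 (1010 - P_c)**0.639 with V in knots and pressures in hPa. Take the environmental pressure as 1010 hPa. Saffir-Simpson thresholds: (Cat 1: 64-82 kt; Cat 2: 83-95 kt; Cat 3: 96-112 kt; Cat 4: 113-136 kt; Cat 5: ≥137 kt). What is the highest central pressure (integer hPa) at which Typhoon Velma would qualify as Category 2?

Category 2 begins at V = 83 kt.
Required ΔP = (83/6.67)^(1/0.639) = 12.444^1.565 ≈ 51.71 hPa.
P_c ≤ 1010 − 51.71 = 958.29, so the highest integer P_c is 958 hPa.

958 hPa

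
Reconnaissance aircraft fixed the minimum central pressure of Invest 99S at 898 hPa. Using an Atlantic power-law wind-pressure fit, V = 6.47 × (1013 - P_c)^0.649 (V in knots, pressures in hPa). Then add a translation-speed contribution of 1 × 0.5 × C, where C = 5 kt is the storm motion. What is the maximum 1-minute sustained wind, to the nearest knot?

143 kt

ΔP = 1013 − 898 = 115 hPa.
115^0.649 ≈ 21.747.
V ≈ 6.47 × 21.747 ≈ 140.7 kt.
Translation term: 1 × 0.5 × 5 = 2.5 kt.
Corrected V ≈ 143.2 kt → 143 kt.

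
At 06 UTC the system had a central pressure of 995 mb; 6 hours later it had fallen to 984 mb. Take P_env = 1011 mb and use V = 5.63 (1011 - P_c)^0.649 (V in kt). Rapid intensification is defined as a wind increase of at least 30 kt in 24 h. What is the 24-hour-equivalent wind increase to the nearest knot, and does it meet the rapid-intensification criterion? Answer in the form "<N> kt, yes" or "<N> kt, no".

55 kt, yes

V₁: ΔP = 16, V ≈ 5.63 × 16^0.649 ≈ 34.04 kt.
V₂: ΔP = 27, V ≈ 5.63 × 27^0.649 ≈ 47.80 kt.
ΔV over 6 h = 13.76 kt → 24 h equivalent = 13.76 × 24/6 ≈ 55.04 kt.
55 kt ≥ 30 kt ⇒ rapid intensification.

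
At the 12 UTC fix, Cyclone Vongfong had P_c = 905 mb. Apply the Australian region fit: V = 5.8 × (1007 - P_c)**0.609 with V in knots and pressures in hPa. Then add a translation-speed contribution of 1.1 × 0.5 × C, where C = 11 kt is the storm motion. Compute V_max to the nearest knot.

ΔP = 1007 − 905 = 102 mb.
102^0.609 ≈ 16.720.
V ≈ 5.8 × 16.720 ≈ 97.0 kt.
Translation term: 1.1 × 0.5 × 11 = 6.05 kt.
Corrected V ≈ 103.05 kt → 103 kt.

103 kt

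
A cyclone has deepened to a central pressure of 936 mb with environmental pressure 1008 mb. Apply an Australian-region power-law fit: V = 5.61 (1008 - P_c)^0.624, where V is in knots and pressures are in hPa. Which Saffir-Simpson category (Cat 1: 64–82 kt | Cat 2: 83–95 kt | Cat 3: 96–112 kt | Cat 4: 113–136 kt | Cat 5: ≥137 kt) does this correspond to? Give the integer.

1

ΔP = 1008 − 936 = 72 mb.
V ≈ 5.61 × 72^0.624 = 5.61 × 14.42 ≈ 81 kt.
81 kt falls in the Category 1 band.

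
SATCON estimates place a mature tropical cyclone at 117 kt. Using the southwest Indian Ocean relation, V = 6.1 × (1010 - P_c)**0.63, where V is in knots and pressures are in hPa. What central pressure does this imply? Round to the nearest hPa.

901 hPa

ΔP = (V / 6.1)^(1/0.63) = (117/6.1)^1.587.
117/6.1 = 19.180; 19.180^1.587 ≈ 108.71 hPa.
P_c = 1010 − 108.71 = 901.29 ≈ 901 hPa.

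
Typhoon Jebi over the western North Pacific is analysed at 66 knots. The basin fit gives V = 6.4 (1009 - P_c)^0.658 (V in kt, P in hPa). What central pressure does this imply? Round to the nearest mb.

974 mb

ΔP = (V / 6.4)^(1/0.658) = (66/6.4)^1.520.
66/6.4 = 10.312; 10.312^1.520 ≈ 34.68 mb.
P_c = 1009 − 34.68 = 974.32 ≈ 974 mb.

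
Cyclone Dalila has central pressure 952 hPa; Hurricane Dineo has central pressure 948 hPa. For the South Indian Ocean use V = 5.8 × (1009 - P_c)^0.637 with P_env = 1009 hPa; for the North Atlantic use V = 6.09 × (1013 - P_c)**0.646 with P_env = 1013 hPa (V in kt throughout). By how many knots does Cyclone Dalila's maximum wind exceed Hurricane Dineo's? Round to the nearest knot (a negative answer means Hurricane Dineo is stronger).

-14 kt

Cyclone Dalila: ΔP = 57; V ≈ 5.8 × 57^0.637 ≈ 76.19 kt.
Hurricane Dineo: ΔP = 65; V ≈ 6.09 × 65^0.646 ≈ 90.31 kt.
Difference ≈ 76.19 − 90.31 = -14.12 → -14 kt.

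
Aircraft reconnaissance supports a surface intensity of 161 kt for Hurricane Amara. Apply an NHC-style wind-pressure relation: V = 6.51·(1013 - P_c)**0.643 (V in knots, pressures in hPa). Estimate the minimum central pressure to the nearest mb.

866 mb

ΔP = (V / 6.51)^(1/0.643) = (161/6.51)^1.555.
161/6.51 = 24.731; 24.731^1.555 ≈ 146.82 mb.
P_c = 1013 − 146.82 = 866.18 ≈ 866 mb.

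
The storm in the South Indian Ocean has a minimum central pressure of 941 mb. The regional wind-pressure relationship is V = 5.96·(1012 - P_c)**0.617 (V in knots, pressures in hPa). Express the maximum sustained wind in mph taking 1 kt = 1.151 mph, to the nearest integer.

95 mph

ΔP = 1012 − 941 = 71 mb.
V ≈ 5.96 × 71^0.617 = 5.96 × 13.875 ≈ 82.694 kt.
82.694 × 1.151 ≈ 95.18 mph → 95 mph.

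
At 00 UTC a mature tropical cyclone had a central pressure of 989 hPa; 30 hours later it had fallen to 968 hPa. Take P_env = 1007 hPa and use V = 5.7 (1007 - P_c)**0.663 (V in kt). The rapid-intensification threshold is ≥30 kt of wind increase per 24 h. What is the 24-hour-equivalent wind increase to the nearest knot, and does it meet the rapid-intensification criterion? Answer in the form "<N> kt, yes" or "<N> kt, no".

21 kt, no

V₁: ΔP = 18, V ≈ 5.7 × 18^0.663 ≈ 38.74 kt.
V₂: ΔP = 39, V ≈ 5.7 × 39^0.663 ≈ 64.68 kt.
ΔV over 30 h = 25.94 kt → 24 h equivalent = 25.94 × 24/30 ≈ 20.75 kt.
21 kt < 30 kt ⇒ not rapid intensification.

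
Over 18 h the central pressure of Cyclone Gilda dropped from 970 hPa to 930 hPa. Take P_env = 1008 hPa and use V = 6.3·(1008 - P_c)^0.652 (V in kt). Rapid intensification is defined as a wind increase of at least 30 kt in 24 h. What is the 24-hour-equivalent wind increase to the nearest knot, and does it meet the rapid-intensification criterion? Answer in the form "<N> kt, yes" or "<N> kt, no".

V₁: ΔP = 38, V ≈ 6.3 × 38^0.652 ≈ 67.51 kt.
V₂: ΔP = 78, V ≈ 6.3 × 78^0.652 ≈ 107.89 kt.
ΔV over 18 h = 40.38 kt → 24 h equivalent = 40.38 × 24/18 ≈ 53.84 kt.
54 kt ≥ 30 kt ⇒ rapid intensification.

54 kt, yes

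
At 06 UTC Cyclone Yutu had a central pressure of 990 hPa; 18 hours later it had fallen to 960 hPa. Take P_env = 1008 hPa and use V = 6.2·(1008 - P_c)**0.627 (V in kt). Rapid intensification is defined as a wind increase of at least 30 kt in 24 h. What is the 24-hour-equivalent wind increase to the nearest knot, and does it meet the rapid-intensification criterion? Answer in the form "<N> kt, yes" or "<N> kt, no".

43 kt, yes

V₁: ΔP = 18, V ≈ 6.2 × 18^0.627 ≈ 37.97 kt.
V₂: ΔP = 48, V ≈ 6.2 × 48^0.627 ≈ 70.23 kt.
ΔV over 18 h = 32.26 kt → 24 h equivalent = 32.26 × 24/18 ≈ 43.01 kt.
43 kt ≥ 30 kt ⇒ rapid intensification.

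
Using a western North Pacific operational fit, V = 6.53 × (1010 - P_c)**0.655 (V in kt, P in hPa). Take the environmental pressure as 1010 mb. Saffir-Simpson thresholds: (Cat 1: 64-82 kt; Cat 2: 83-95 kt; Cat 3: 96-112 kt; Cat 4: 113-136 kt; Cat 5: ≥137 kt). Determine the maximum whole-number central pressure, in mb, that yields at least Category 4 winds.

932 mb

Category 4 begins at V = 113 kt.
Required ΔP = (113/6.53)^(1/0.655) = 17.305^1.527 ≈ 77.68 mb.
P_c ≤ 1010 − 77.68 = 932.32, so the highest integer P_c is 932 mb.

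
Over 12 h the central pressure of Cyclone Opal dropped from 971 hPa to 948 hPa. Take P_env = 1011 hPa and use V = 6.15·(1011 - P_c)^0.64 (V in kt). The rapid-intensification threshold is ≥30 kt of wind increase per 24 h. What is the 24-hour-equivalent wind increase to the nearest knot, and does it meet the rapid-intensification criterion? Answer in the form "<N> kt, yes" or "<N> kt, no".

44 kt, yes

V₁: ΔP = 40, V ≈ 6.15 × 40^0.64 ≈ 65.19 kt.
V₂: ΔP = 63, V ≈ 6.15 × 63^0.64 ≈ 87.19 kt.
ΔV over 12 h = 22.00 kt → 24 h equivalent = 22.00 × 24/12 ≈ 44.00 kt.
44 kt ≥ 30 kt ⇒ rapid intensification.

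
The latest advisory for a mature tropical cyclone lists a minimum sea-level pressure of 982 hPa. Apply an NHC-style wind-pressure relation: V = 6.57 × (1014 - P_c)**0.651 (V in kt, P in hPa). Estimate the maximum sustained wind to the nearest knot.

ΔP = 1014 − 982 = 32 hPa.
32^0.651 ≈ 9.547.
V ≈ 6.57 × 9.547 ≈ 62.7 kt.

63 kt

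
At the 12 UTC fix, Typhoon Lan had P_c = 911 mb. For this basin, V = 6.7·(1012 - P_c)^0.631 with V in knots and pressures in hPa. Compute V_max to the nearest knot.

123 kt

ΔP = 1012 − 911 = 101 mb.
101^0.631 ≈ 18.396.
V ≈ 6.7 × 18.396 ≈ 123.3 kt.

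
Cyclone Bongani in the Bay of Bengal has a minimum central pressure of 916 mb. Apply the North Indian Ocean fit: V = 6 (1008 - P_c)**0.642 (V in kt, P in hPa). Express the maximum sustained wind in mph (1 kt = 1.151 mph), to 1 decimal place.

ΔP = 1008 − 916 = 92 mb.
V ≈ 6 × 92^0.642 = 6 × 18.229 ≈ 109.371 kt.
109.371 × 1.151 ≈ 125.89 mph → 125.9 mph.

125.9 mph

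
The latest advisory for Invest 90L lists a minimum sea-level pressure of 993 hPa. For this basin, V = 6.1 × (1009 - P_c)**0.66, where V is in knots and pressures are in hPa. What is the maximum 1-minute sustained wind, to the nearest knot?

ΔP = 1009 − 993 = 16 hPa.
16^0.66 ≈ 6.233.
V ≈ 6.1 × 6.233 ≈ 38.0 kt.

38 kt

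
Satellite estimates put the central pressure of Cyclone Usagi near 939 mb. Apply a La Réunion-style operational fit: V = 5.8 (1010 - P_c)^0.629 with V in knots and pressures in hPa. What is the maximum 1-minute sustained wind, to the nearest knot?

ΔP = 1010 − 939 = 71 mb.
71^0.629 ≈ 14.603.
V ≈ 5.8 × 14.603 ≈ 84.7 kt.

85 kt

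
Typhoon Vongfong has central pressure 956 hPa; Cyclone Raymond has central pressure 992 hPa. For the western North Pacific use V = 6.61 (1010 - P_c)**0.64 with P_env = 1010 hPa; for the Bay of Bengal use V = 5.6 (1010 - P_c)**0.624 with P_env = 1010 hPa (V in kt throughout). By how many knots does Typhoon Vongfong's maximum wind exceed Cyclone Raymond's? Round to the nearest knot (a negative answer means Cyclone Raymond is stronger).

Typhoon Vongfong: ΔP = 54; V ≈ 6.61 × 54^0.64 ≈ 84.91 kt.
Cyclone Raymond: ΔP = 18; V ≈ 5.6 × 18^0.624 ≈ 34.00 kt.
Difference ≈ 84.91 − 34.00 = 50.91 → 51 kt.

51 kt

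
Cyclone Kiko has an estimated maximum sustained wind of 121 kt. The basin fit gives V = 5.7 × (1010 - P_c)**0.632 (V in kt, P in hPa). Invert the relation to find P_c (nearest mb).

884 mb

ΔP = (V / 5.7)^(1/0.632) = (121/5.7)^1.582.
121/5.7 = 21.228; 21.228^1.582 ≈ 125.76 mb.
P_c = 1010 − 125.76 = 884.24 ≈ 884 mb.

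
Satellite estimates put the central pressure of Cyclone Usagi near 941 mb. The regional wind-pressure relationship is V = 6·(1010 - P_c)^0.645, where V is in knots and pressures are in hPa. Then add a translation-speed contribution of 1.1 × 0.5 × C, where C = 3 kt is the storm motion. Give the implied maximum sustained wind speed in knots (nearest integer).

94 kt

ΔP = 1010 − 941 = 69 mb.
69^0.645 ≈ 15.348.
V ≈ 6 × 15.348 ≈ 92.1 kt.
Translation term: 1.1 × 0.5 × 3 = 1.65 kt.
Corrected V ≈ 93.75 kt → 94 kt.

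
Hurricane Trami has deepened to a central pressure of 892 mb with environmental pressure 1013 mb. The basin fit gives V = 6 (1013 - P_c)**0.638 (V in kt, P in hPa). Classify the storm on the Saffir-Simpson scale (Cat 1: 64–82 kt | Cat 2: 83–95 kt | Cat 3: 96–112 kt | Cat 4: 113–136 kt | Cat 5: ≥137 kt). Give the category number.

4

ΔP = 1013 − 892 = 121 mb.
V ≈ 6 × 121^0.638 = 6 × 21.32 ≈ 128 kt.
128 kt falls in the Category 4 band.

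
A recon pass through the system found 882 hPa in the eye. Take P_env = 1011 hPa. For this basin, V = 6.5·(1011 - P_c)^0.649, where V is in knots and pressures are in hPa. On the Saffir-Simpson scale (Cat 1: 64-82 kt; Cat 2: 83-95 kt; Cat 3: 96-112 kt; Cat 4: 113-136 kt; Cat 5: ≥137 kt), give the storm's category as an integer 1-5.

ΔP = 1011 − 882 = 129 hPa.
V ≈ 6.5 × 129^0.649 = 6.5 × 23.43 ≈ 152 kt.
152 kt falls in the Category 5 band.

5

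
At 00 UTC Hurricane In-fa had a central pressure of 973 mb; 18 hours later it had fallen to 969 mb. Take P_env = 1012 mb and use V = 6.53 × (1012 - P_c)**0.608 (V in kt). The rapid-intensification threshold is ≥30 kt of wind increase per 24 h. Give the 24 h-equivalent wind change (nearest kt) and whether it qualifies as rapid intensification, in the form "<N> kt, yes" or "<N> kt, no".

5 kt, no

V₁: ΔP = 39, V ≈ 6.53 × 39^0.608 ≈ 60.57 kt.
V₂: ΔP = 43, V ≈ 6.53 × 43^0.608 ≈ 64.28 kt.
ΔV over 18 h = 3.71 kt → 24 h equivalent = 3.71 × 24/18 ≈ 4.95 kt.
5 kt < 30 kt ⇒ not rapid intensification.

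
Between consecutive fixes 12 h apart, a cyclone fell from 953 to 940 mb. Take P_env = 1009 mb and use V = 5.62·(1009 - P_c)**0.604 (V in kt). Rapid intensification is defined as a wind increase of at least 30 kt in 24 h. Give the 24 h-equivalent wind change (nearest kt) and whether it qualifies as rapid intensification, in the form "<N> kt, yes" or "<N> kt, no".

17 kt, no

V₁: ΔP = 56, V ≈ 5.62 × 56^0.604 ≈ 63.92 kt.
V₂: ΔP = 69, V ≈ 5.62 × 69^0.604 ≈ 72.51 kt.
ΔV over 12 h = 8.59 kt → 24 h equivalent = 8.59 × 24/12 ≈ 17.18 kt.
17 kt < 30 kt ⇒ not rapid intensification.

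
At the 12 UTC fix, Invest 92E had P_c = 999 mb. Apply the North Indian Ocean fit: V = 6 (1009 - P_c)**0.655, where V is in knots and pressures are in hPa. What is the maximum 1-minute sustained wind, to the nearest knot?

27 kt

ΔP = 1009 − 999 = 10 mb.
10^0.655 ≈ 4.519.
V ≈ 6 × 4.519 ≈ 27.1 kt.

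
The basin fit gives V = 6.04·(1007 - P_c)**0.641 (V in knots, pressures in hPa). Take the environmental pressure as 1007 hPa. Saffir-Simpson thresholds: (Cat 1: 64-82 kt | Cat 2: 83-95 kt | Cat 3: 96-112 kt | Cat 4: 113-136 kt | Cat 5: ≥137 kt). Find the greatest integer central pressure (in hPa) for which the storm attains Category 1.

967 hPa

Category 1 begins at V = 64 kt.
Required ΔP = (64/6.04)^(1/0.641) = 10.596^1.560 ≈ 39.75 hPa.
P_c ≤ 1007 − 39.75 = 967.25, so the highest integer P_c is 967 hPa.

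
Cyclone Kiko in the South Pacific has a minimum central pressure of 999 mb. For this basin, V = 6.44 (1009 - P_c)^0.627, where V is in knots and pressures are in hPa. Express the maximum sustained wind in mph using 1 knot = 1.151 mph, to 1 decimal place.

31.4 mph

ΔP = 1009 − 999 = 10 mb.
V ≈ 6.44 × 10^0.627 = 6.44 × 4.236 ≈ 27.283 kt.
27.283 × 1.151 ≈ 31.40 mph → 31.4 mph.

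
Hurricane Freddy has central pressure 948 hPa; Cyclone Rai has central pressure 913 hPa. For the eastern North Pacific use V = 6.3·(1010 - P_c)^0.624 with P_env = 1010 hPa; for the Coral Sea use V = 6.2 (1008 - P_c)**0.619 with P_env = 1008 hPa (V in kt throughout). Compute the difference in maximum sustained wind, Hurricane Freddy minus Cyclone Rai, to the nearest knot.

-21 kt

Hurricane Freddy: ΔP = 62; V ≈ 6.3 × 62^0.624 ≈ 82.75 kt.
Cyclone Rai: ΔP = 95; V ≈ 6.2 × 95^0.619 ≈ 103.90 kt.
Difference ≈ 82.75 − 103.90 = -21.15 → -21 kt.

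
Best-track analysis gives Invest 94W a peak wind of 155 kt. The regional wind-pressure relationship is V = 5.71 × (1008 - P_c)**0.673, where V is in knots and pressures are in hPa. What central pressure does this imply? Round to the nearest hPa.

873 hPa

ΔP = (V / 5.71)^(1/0.673) = (155/5.71)^1.486.
155/5.71 = 27.145; 27.145^1.486 ≈ 134.99 hPa.
P_c = 1008 − 134.99 = 873.01 ≈ 873 hPa.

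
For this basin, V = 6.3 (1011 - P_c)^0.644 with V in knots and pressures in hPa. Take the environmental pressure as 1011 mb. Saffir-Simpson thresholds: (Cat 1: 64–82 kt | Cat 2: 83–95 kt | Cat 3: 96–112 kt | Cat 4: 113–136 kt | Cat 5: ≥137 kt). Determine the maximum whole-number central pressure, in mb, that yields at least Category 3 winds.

942 mb

Category 3 begins at V = 96 kt.
Required ΔP = (96/6.3)^(1/0.644) = 15.238^1.553 ≈ 68.68 mb.
P_c ≤ 1011 − 68.68 = 942.32, so the highest integer P_c is 942 mb.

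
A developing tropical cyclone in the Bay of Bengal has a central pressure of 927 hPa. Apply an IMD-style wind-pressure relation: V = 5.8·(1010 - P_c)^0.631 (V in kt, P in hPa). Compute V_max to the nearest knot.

94 kt

ΔP = 1010 − 927 = 83 hPa.
83^0.631 ≈ 16.253.
V ≈ 5.8 × 16.253 ≈ 94.3 kt.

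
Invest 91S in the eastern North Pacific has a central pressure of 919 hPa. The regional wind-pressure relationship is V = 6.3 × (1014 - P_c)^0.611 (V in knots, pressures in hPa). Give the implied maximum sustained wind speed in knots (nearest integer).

ΔP = 1014 − 919 = 95 hPa.
95^0.611 ≈ 16.158.
V ≈ 6.3 × 16.158 ≈ 101.8 kt.

102 kt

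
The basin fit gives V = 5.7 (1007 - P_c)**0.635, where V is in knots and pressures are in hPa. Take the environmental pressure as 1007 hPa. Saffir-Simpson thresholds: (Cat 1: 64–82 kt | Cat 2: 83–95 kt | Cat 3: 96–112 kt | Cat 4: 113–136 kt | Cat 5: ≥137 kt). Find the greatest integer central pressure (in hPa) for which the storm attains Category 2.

939 hPa

Category 2 begins at V = 83 kt.
Required ΔP = (83/5.7)^(1/0.635) = 14.561^1.575 ≈ 67.89 hPa.
P_c ≤ 1007 − 67.89 = 939.11, so the highest integer P_c is 939 hPa.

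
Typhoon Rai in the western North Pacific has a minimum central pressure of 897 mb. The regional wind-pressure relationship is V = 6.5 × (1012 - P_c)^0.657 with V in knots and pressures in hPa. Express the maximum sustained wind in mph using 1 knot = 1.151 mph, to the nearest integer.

ΔP = 1012 − 897 = 115 mb.
V ≈ 6.5 × 115^0.657 = 6.5 × 22.588 ≈ 146.822 kt.
146.822 × 1.151 ≈ 168.99 mph → 169 mph.

169 mph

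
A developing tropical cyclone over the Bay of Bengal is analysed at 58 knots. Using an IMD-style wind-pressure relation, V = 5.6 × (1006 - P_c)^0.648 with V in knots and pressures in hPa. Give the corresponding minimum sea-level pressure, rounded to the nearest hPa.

969 hPa

ΔP = (V / 5.6)^(1/0.648) = (58/5.6)^1.543.
58/5.6 = 10.357; 10.357^1.543 ≈ 36.87 hPa.
P_c = 1006 − 36.87 = 969.13 ≈ 969 hPa.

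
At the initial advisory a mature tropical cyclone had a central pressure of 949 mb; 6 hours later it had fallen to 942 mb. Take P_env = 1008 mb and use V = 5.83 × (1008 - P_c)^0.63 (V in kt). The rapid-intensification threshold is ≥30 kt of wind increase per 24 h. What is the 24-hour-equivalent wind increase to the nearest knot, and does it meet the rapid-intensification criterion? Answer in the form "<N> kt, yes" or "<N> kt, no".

22 kt, no

V₁: ΔP = 59, V ≈ 5.83 × 59^0.63 ≈ 76.09 kt.
V₂: ΔP = 66, V ≈ 5.83 × 66^0.63 ≈ 81.65 kt.
ΔV over 6 h = 5.56 kt → 24 h equivalent = 5.56 × 24/6 ≈ 22.24 kt.
22 kt < 30 kt ⇒ not rapid intensification.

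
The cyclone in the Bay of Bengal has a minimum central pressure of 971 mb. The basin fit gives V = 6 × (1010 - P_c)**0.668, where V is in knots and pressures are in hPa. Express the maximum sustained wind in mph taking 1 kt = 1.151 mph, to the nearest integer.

ΔP = 1010 − 971 = 39 mb.
V ≈ 6 × 39^0.668 = 6 × 11.557 ≈ 69.340 kt.
69.340 × 1.151 ≈ 79.81 mph → 80 mph.

80 mph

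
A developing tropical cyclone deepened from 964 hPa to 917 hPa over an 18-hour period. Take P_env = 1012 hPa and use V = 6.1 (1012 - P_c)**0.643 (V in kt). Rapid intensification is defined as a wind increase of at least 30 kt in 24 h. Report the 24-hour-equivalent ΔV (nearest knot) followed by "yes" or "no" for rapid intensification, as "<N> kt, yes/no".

54 kt, yes

V₁: ΔP = 48, V ≈ 6.1 × 48^0.643 ≈ 73.51 kt.
V₂: ΔP = 95, V ≈ 6.1 × 95^0.643 ≈ 114.03 kt.
ΔV over 18 h = 40.52 kt → 24 h equivalent = 40.52 × 24/18 ≈ 54.03 kt.
54 kt ≥ 30 kt ⇒ rapid intensification.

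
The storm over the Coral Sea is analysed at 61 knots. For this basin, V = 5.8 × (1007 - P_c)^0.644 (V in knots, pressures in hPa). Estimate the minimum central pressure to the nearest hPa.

ΔP = (V / 5.8)^(1/0.644) = (61/5.8)^1.553.
61/5.8 = 10.517; 10.517^1.553 ≈ 38.62 hPa.
P_c = 1007 − 38.62 = 968.38 ≈ 968 hPa.

968 hPa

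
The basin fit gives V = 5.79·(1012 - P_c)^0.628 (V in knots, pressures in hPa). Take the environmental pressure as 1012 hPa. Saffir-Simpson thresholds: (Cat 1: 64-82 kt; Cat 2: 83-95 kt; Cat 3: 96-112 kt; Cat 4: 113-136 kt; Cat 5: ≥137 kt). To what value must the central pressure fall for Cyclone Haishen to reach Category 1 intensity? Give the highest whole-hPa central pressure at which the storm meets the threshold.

966 hPa

Category 1 begins at V = 64 kt.
Required ΔP = (64/5.79)^(1/0.628) = 11.054^1.592 ≈ 45.88 hPa.
P_c ≤ 1012 − 45.88 = 966.12, so the highest integer P_c is 966 hPa.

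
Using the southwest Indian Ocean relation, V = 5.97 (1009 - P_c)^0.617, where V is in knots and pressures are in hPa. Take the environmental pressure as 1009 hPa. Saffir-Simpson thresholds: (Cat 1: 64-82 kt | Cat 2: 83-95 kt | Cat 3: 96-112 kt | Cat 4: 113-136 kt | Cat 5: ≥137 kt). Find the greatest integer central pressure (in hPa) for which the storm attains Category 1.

Category 1 begins at V = 64 kt.
Required ΔP = (64/5.97)^(1/0.617) = 10.720^1.621 ≈ 46.74 hPa.
P_c ≤ 1009 − 46.74 = 962.26, so the highest integer P_c is 962 hPa.

962 hPa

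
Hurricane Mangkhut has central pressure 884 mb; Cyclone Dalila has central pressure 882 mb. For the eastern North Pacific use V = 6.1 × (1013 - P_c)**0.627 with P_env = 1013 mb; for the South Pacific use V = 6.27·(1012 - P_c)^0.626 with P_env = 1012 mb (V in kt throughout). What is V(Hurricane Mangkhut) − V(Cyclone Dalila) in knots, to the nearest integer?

Hurricane Mangkhut: ΔP = 129; V ≈ 6.1 × 129^0.627 ≈ 128.43 kt.
Cyclone Dalila: ΔP = 130; V ≈ 6.27 × 130^0.626 ≈ 132.01 kt.
Difference ≈ 128.43 − 132.01 = -3.58 → -4 kt.

-4 kt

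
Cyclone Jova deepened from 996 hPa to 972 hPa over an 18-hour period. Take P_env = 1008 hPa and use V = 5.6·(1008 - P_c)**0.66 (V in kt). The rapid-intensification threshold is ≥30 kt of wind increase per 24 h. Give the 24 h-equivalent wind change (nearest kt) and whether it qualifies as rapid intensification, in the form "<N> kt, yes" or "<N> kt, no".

41 kt, yes

V₁: ΔP = 12, V ≈ 5.6 × 12^0.66 ≈ 28.87 kt.
V₂: ΔP = 36, V ≈ 5.6 × 36^0.66 ≈ 59.61 kt.
ΔV over 18 h = 30.74 kt → 24 h equivalent = 30.74 × 24/18 ≈ 40.99 kt.
41 kt ≥ 30 kt ⇒ rapid intensification.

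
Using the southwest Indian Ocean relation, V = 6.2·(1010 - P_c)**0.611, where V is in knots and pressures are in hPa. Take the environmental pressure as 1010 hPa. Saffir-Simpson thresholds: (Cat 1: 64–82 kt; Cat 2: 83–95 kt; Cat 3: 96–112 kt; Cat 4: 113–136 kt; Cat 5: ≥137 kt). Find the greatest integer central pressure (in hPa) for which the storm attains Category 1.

Category 1 begins at V = 64 kt.
Required ΔP = (64/6.2)^(1/0.611) = 10.323^1.637 ≈ 45.63 hPa.
P_c ≤ 1010 − 45.63 = 964.37, so the highest integer P_c is 964 hPa.

964 hPa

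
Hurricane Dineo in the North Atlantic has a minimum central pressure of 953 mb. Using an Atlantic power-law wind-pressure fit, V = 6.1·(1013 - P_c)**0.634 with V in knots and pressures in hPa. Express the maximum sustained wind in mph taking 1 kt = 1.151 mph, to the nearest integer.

ΔP = 1013 − 953 = 60 mb.
V ≈ 6.1 × 60^0.634 = 6.1 × 13.408 ≈ 81.786 kt.
81.786 × 1.151 ≈ 94.14 mph → 94 mph.

94 mph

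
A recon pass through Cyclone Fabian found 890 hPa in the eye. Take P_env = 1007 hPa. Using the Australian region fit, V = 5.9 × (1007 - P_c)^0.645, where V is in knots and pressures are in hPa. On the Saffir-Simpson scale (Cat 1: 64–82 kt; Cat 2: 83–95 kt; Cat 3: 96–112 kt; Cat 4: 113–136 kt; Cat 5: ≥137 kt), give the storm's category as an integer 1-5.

ΔP = 1007 − 890 = 117 hPa.
V ≈ 5.9 × 117^0.645 = 5.9 × 21.58 ≈ 127 kt.
127 kt falls in the Category 4 band.

4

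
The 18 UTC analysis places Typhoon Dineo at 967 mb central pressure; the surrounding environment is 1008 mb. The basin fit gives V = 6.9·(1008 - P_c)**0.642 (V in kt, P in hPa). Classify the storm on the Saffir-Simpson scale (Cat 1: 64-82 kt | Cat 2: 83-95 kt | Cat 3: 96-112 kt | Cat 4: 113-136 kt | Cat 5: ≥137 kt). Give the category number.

1

ΔP = 1008 − 967 = 41 mb.
V ≈ 6.9 × 41^0.642 = 6.9 × 10.85 ≈ 75 kt.
75 kt falls in the Category 1 band.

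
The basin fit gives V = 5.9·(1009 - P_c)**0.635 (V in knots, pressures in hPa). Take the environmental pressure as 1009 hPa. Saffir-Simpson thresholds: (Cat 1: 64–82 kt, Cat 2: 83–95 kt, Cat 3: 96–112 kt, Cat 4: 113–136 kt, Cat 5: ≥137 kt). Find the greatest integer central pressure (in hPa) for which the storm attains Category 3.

Category 3 begins at V = 96 kt.
Required ΔP = (96/5.9)^(1/0.635) = 16.271^1.575 ≈ 80.86 hPa.
P_c ≤ 1009 − 80.86 = 928.14, so the highest integer P_c is 928 hPa.

928 hPa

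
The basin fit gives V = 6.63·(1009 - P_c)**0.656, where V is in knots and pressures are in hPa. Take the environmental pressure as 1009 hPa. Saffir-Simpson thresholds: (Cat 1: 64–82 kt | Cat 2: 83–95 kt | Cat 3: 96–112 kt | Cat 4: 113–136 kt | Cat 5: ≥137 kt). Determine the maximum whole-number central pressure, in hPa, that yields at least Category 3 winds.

Category 3 begins at V = 96 kt.
Required ΔP = (96/6.63)^(1/0.656) = 14.480^1.524 ≈ 58.81 hPa.
P_c ≤ 1009 − 58.81 = 950.19, so the highest integer P_c is 950 hPa.

950 hPa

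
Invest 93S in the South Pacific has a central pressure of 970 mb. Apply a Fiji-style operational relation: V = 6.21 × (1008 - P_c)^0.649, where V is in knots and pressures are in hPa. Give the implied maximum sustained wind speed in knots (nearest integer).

ΔP = 1008 − 970 = 38 mb.
38^0.649 ≈ 10.599.
V ≈ 6.21 × 10.599 ≈ 65.8 kt.

66 kt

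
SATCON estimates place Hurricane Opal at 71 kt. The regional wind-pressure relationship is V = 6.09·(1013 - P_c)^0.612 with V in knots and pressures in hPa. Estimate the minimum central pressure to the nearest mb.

958 mb

ΔP = (V / 6.09)^(1/0.612) = (71/6.09)^1.634.
71/6.09 = 11.658; 11.658^1.634 ≈ 55.32 mb.
P_c = 1013 − 55.32 = 957.68 ≈ 958 mb.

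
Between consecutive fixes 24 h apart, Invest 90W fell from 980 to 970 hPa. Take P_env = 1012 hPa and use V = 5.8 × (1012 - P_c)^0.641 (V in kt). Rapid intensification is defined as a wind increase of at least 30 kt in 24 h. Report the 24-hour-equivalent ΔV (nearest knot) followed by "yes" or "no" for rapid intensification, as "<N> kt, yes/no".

10 kt, no

V₁: ΔP = 32, V ≈ 5.8 × 32^0.641 ≈ 53.48 kt.
V₂: ΔP = 42, V ≈ 5.8 × 42^0.641 ≈ 63.67 kt.
ΔV over 24 h = 10.19 kt → 24 h equivalent = 10.19 × 24/24 ≈ 10.19 kt.
10 kt < 30 kt ⇒ not rapid intensification.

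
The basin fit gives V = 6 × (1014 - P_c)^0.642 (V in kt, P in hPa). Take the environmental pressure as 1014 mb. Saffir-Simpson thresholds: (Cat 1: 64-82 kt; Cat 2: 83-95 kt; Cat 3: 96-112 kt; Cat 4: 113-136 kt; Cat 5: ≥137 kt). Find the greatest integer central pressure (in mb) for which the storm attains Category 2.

954 mb

Category 2 begins at V = 83 kt.
Required ΔP = (83/6)^(1/0.642) = 13.833^1.558 ≈ 59.86 mb.
P_c ≤ 1014 − 59.86 = 954.14, so the highest integer P_c is 954 mb.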